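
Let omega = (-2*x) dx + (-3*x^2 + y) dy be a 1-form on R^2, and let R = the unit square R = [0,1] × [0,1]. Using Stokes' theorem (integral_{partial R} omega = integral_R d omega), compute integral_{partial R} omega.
integral_(partial R) omega = -3

Stokes: integral_partial_R omega = integral_R d omega with d omega = (∂Q/∂x - ∂P/∂y) dx ∧ dy.
  ∂Q/∂x = -6*x
  ∂P/∂y = 0
  integrand = ∂Q/∂x - ∂P/∂y = -6*x.
Integrating over R: integral_0^1 integral_0^1 (-6*x) dx dy = -3.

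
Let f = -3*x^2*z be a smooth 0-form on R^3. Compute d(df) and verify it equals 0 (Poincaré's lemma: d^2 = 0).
d(df) = 0

Step 1: df = sum_i (∂f/∂x_i) dx_i = (-6*x*z) dx + (0) dy + (-3*x^2) dz.
Step 2: Apply d again. Using the 1-form formula, the coefficient of dx ∧ dy in d(df) is ∂^2 f/∂x ∂y - ∂^2 f/∂y ∂x = (0) - (0) = 0 (equality of mixed partials for smooth f).
Similarly for dx ∧ dz and dy ∧ dz — all coefficients vanish. So d(df) = 0.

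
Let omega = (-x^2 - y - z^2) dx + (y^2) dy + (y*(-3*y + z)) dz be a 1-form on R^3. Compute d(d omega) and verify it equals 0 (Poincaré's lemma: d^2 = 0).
d(d omega) = 0

Step 1: d omega = sum_{i<j} (∂f_j/∂x_i - ∂f_i/∂x_j) dx_i ∧ dx_j:
  coeff of dx ∧ dy: 1
  coeff of dx ∧ dz: 2*z
  coeff of dy ∧ dz: -6*y + z
Step 2: Apply d again to each 2-form coefficient. The only possible 3-form in R^3 is dx ∧ dy ∧ dz, with coefficient
  ∂(coeff of dy∧dz)/∂x - ∂(coeff of dx∧dz)/∂y + ∂(coeff of dx∧dy)/∂z
  = ∂/∂x (-6*y + z) - ∂/∂y (2*z) + ∂/∂z (1).
Each of these terms simplifies to sums of mixed partials that cancel in pairs. The result is 0 (by equality of mixed partials for smooth functions — Schwarz / Clairaut).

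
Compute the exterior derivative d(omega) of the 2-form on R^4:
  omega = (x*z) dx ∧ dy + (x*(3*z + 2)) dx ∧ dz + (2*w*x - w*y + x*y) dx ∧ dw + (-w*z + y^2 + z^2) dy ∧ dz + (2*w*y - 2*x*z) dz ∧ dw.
d(omega) = (x) dx ∧ dy ∧ dz + (w - x) dx ∧ dy ∧ dw + (2*w - z) dy ∧ dz ∧ dw + (-2*z) dx ∧ dz ∧ dw

For a 2-form omega = sum_{i<j} g_{ij} dx_i ∧ dx_j, the exterior derivative is
  d(omega) = sum_{i<j} d(g_{ij}) ∧ dx_i ∧ dx_j = sum_{i<j, k} (∂g_{ij}/∂x_k) dx_k ∧ dx_i ∧ dx_j.
Expand each term, using dx_k ∧ dx_i ∧ dx_j = sgn(permutation) dx_{(a)} ∧ dx_{(b)} ∧ dx_{(c)} with (a < b < c) sorted:
  d(x*z) includes (∂/∂z)(x*z) dz = (x) dz, which multiplied by dx ∧ dy gives (x) dx ∧ dy ∧ dz
  d(2*w*x - w*y + x*y) includes (∂/∂y)(2*w*x - w*y + x*y) dy = (-w + x) dy, which multiplied by dx ∧ dw gives (w - x) dx ∧ dy ∧ dw
  d(-w*z + y^2 + z^2) includes (∂/∂w)(-w*z + y^2 + z^2) dw = (-z) dw, which multiplied by dy ∧ dz gives (-z) dy ∧ dz ∧ dw
  d(2*w*y - 2*x*z) includes (∂/∂x)(2*w*y - 2*x*z) dx = (-2*z) dx, which multiplied by dz ∧ dw gives (-2*z) dx ∧ dz ∧ dw
  d(2*w*y - 2*x*z) includes (∂/∂y)(2*w*y - 2*x*z) dy = (2*w) dy, which multiplied by dz ∧ dw gives (2*w) dy ∧ dz ∧ dw
Collecting like 3-forms: d(omega) = (x) dx ∧ dy ∧ dz + (w - x) dx ∧ dy ∧ dw + (2*w - z) dy ∧ dz ∧ dw + (-2*z) dx ∧ dz ∧ dw.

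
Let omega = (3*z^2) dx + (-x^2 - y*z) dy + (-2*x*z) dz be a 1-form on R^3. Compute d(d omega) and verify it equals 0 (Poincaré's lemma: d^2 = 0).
d(d omega) = 0

Step 1: d omega = sum_{i<j} (∂f_j/∂x_i - ∂f_i/∂x_j) dx_i ∧ dx_j:
  coeff of dx ∧ dy: -2*x
  coeff of dx ∧ dz: -8*z
  coeff of dy ∧ dz: y
Step 2: Apply d again to each 2-form coefficient. The only possible 3-form in R^3 is dx ∧ dy ∧ dz, with coefficient
  ∂(coeff of dy∧dz)/∂x - ∂(coeff of dx∧dz)/∂y + ∂(coeff of dx∧dy)/∂z
  = ∂/∂x (y) - ∂/∂y (-8*z) + ∂/∂z (-2*x).
Each of these terms simplifies to sums of mixed partials that cancel in pairs. The result is 0 (by equality of mixed partials for smooth functions — Schwarz / Clairaut).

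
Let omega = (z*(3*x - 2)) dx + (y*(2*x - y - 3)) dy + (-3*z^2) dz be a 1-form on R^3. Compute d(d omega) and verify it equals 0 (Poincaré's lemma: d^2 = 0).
d(d omega) = 0

Step 1: d omega = sum_{i<j} (∂f_j/∂x_i - ∂f_i/∂x_j) dx_i ∧ dx_j:
  coeff of dx ∧ dy: 2*y
  coeff of dx ∧ dz: 2 - 3*x
  coeff of dy ∧ dz: 0
Step 2: Apply d again to each 2-form coefficient. The only possible 3-form in R^3 is dx ∧ dy ∧ dz, with coefficient
  ∂(coeff of dy∧dz)/∂x - ∂(coeff of dx∧dz)/∂y + ∂(coeff of dx∧dy)/∂z
  = ∂/∂x (0) - ∂/∂y (2 - 3*x) + ∂/∂z (2*y).
Each of these terms simplifies to sums of mixed partials that cancel in pairs. The result is 0 (by equality of mixed partials for smooth functions — Schwarz / Clairaut).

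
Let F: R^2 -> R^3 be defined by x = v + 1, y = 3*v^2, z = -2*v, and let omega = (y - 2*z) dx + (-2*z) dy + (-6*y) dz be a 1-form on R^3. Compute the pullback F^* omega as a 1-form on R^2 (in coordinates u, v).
F^* omega = (v*(63*v + 4)) dv

Using F^*(f dg) = (f ∘ F) d(g ∘ F), substitute each coordinate x_i by F_i(u, v) in f_i, and replace dx_i by d F_i = (∂F_i/∂u) du + (∂F_i/∂v) dv.
  For the x component: f_1(F) = v*(3*v + 4); d F_1 = (0) du + (1) dv
  For the y component: f_2(F) = 4*v; d F_2 = (0) du + (6*v) dv
  For the z component: f_3(F) = -18*v^2; d F_3 = (0) du + (-2) dv
Combining and collecting du, dv coefficients:
  coeff of du: 0
  coeff of dv: v*(63*v + 4)
F^* omega = (v*(63*v + 4)) dv.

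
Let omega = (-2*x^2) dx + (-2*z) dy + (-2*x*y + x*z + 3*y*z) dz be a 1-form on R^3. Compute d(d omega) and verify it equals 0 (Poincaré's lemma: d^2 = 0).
d(d omega) = 0

Step 1: d omega = sum_{i<j} (∂f_j/∂x_i - ∂f_i/∂x_j) dx_i ∧ dx_j:
  coeff of dx ∧ dy: 0
  coeff of dx ∧ dz: -2*y + z
  coeff of dy ∧ dz: -2*x + 3*z + 2
Step 2: Apply d again to each 2-form coefficient. The only possible 3-form in R^3 is dx ∧ dy ∧ dz, with coefficient
  ∂(coeff of dy∧dz)/∂x - ∂(coeff of dx∧dz)/∂y + ∂(coeff of dx∧dy)/∂z
  = ∂/∂x (-2*x + 3*z + 2) - ∂/∂y (-2*y + z) + ∂/∂z (0).
Each of these terms simplifies to sums of mixed partials that cancel in pairs. The result is 0 (by equality of mixed partials for smooth functions — Schwarz / Clairaut).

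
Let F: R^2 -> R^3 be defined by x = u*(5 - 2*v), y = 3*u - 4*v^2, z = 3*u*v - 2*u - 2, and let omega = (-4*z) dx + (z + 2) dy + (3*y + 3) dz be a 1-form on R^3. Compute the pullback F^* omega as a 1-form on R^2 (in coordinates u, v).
F^* omega = (24*u*v^2 - 40*u*v + 16*u - 36*v^3 + 24*v^2 - 7*v + 34) du + (u*(24*u*v + 11*u - 60*v^2 + 16*v - 7)) dv

Using F^*(f dg) = (f ∘ F) d(g ∘ F), substitute each coordinate x_i by F_i(u, v) in f_i, and replace dx_i by d F_i = (∂F_i/∂u) du + (∂F_i/∂v) dv.
  For the x component: f_1(F) = -12*u*v + 8*u + 8; d F_1 = (5 - 2*v) du + (-2*u) dv
  For the y component: f_2(F) = u*(3*v - 2); d F_2 = (3) du + (-8*v) dv
  For the z component: f_3(F) = 9*u - 12*v^2 + 3; d F_3 = (3*v - 2) du + (3*u) dv
Combining and collecting du, dv coefficients:
  coeff of du: 24*u*v^2 - 40*u*v + 16*u - 36*v^3 + 24*v^2 - 7*v + 34
  coeff of dv: u*(24*u*v + 11*u - 60*v^2 + 16*v - 7)
F^* omega = (24*u*v^2 - 40*u*v + 16*u - 36*v^3 + 24*v^2 - 7*v + 34) du + (u*(24*u*v + 11*u - 60*v^2 + 16*v - 7)) dv.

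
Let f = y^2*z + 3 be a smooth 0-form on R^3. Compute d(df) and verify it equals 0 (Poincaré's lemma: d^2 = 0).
d(df) = 0

Step 1: df = sum_i (∂f/∂x_i) dx_i = (0) dx + (2*y*z) dy + (y^2) dz.
Step 2: Apply d again. Using the 1-form formula, the coefficient of dx ∧ dy in d(df) is ∂^2 f/∂x ∂y - ∂^2 f/∂y ∂x = (0) - (0) = 0 (equality of mixed partials for smooth f).
Similarly for dx ∧ dz and dy ∧ dz — all coefficients vanish. So d(df) = 0.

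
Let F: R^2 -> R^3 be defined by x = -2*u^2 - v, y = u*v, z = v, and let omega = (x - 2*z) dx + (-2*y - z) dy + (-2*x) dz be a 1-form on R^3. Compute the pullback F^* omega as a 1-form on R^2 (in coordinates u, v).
F^* omega = (8*u^3 - 2*u*v^2 + 12*u*v - v^2) du + (-2*u^2*v + 6*u^2 - u*v + 5*v) dv

Using F^*(f dg) = (f ∘ F) d(g ∘ F), substitute each coordinate x_i by F_i(u, v) in f_i, and replace dx_i by d F_i = (∂F_i/∂u) du + (∂F_i/∂v) dv.
  For the x component: f_1(F) = -2*u^2 - 3*v; d F_1 = (-4*u) du + (-1) dv
  For the y component: f_2(F) = v*(-2*u - 1); d F_2 = (v) du + (u) dv
  For the z component: f_3(F) = 4*u^2 + 2*v; d F_3 = (0) du + (1) dv
Combining and collecting du, dv coefficients:
  coeff of du: 8*u^3 - 2*u*v^2 + 12*u*v - v^2
  coeff of dv: -2*u^2*v + 6*u^2 - u*v + 5*v
F^* omega = (8*u^3 - 2*u*v^2 + 12*u*v - v^2) du + (-2*u^2*v + 6*u^2 - u*v + 5*v) dv.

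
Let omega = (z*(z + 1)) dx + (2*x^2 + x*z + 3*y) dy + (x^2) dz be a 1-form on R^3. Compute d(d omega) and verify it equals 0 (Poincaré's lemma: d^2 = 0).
d(d omega) = 0

Step 1: d omega = sum_{i<j} (∂f_j/∂x_i - ∂f_i/∂x_j) dx_i ∧ dx_j:
  coeff of dx ∧ dy: 4*x + z
  coeff of dx ∧ dz: 2*x - 2*z - 1
  coeff of dy ∧ dz: -x
Step 2: Apply d again to each 2-form coefficient. The only possible 3-form in R^3 is dx ∧ dy ∧ dz, with coefficient
  ∂(coeff of dy∧dz)/∂x - ∂(coeff of dx∧dz)/∂y + ∂(coeff of dx∧dy)/∂z
  = ∂/∂x (-x) - ∂/∂y (2*x - 2*z - 1) + ∂/∂z (4*x + z).
Each of these terms simplifies to sums of mixed partials that cancel in pairs. The result is 0 (by equality of mixed partials for smooth functions — Schwarz / Clairaut).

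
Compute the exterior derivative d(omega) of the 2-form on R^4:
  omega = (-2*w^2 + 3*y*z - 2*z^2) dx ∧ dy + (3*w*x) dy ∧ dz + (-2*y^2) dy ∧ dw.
d(omega) = (3*w + 3*y - 4*z) dx ∧ dy ∧ dz + (-4*w) dx ∧ dy ∧ dw + (3*x) dy ∧ dz ∧ dw

For a 2-form omega = sum_{i<j} g_{ij} dx_i ∧ dx_j, the exterior derivative is
  d(omega) = sum_{i<j} d(g_{ij}) ∧ dx_i ∧ dx_j = sum_{i<j, k} (∂g_{ij}/∂x_k) dx_k ∧ dx_i ∧ dx_j.
Expand each term, using dx_k ∧ dx_i ∧ dx_j = sgn(permutation) dx_{(a)} ∧ dx_{(b)} ∧ dx_{(c)} with (a < b < c) sorted:
  d(-2*w^2 + 3*y*z - 2*z^2) includes (∂/∂z)(-2*w^2 + 3*y*z - 2*z^2) dz = (3*y - 4*z) dz, which multiplied by dx ∧ dy gives (3*y - 4*z) dx ∧ dy ∧ dz
  d(-2*w^2 + 3*y*z - 2*z^2) includes (∂/∂w)(-2*w^2 + 3*y*z - 2*z^2) dw = (-4*w) dw, which multiplied by dx ∧ dy gives (-4*w) dx ∧ dy ∧ dw
  d(3*w*x) includes (∂/∂x)(3*w*x) dx = (3*w) dx, which multiplied by dy ∧ dz gives (3*w) dx ∧ dy ∧ dz
  d(3*w*x) includes (∂/∂w)(3*w*x) dw = (3*x) dw, which multiplied by dy ∧ dz gives (3*x) dy ∧ dz ∧ dw
Collecting like 3-forms: d(omega) = (3*w + 3*y - 4*z) dx ∧ dy ∧ dz + (-4*w) dx ∧ dy ∧ dw + (3*x) dy ∧ dz ∧ dw.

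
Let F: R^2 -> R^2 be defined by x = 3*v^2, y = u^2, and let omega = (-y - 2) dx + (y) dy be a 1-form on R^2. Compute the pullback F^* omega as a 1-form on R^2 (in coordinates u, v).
F^* omega = (2*u^3) du + (6*v*(-u^2 - 2)) dv

Using F^*(f dg) = (f ∘ F) d(g ∘ F), substitute each coordinate x_i by F_i(u, v) in f_i, and replace dx_i by d F_i = (∂F_i/∂u) du + (∂F_i/∂v) dv.
  For the x component: f_1(F) = -u^2 - 2; d F_1 = (0) du + (6*v) dv
  For the y component: f_2(F) = u^2; d F_2 = (2*u) du + (0) dv
Combining and collecting du, dv coefficients:
  coeff of du: 2*u^3
  coeff of dv: 6*v*(-u^2 - 2)
F^* omega = (2*u^3) du + (6*v*(-u^2 - 2)) dv.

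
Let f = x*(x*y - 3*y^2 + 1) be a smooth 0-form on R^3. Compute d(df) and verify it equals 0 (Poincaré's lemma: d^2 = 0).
d(df) = 0

Step 1: df = sum_i (∂f/∂x_i) dx_i = (2*x*y - 3*y^2 + 1) dx + (x*(x - 6*y)) dy + (0) dz.
Step 2: Apply d again. Using the 1-form formula, the coefficient of dx ∧ dy in d(df) is ∂^2 f/∂x ∂y - ∂^2 f/∂y ∂x = (2*x - 6*y) - (2*x - 6*y) = 0 (equality of mixed partials for smooth f).
Similarly for dx ∧ dz and dy ∧ dz — all coefficients vanish. So d(df) = 0.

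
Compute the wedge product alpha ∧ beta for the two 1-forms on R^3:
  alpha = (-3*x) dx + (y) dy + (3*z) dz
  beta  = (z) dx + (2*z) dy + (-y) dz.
alpha ∧ beta = (-z*(6*x + y)) dx ∧ dy + (3*x*y - 3*z^2) dx ∧ dz + (-y^2 - 6*z^2) dy ∧ dz

Distribute the wedge, using dx_i ∧ dx_j = -dx_j ∧ dx_i and dx_i ∧ dx_i = 0. For each pair (i, j) with i < j, the coefficient of dx_i ∧ dx_j in alpha ∧ beta is (alpha_i * beta_j - alpha_j * beta_i). Collecting: alpha ∧ beta = (-z*(6*x + y)) dx ∧ dy + (3*x*y - 3*z^2) dx ∧ dz + (-y^2 - 6*z^2) dy ∧ dz.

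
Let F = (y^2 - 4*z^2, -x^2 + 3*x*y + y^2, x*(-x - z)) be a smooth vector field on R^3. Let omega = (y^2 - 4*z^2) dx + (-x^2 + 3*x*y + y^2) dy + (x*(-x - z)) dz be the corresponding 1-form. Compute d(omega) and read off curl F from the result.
d(omega) = (0) dy ∧ dz + (2*x - 7*z) dz ∧ dx + (-2*x + y) dx ∧ dy; curl F = (0, 2*x - 7*z, -2*x + y)

d omega = sum_{i<j} (∂f_j/∂x_i - ∂f_i/∂x_j) dx_i ∧ dx_j. Under the identification (dy ∧ dz, dz ∧ dx, dx ∧ dy) ↔ (e_x, e_y, e_z), the coefficients are exactly the components of curl F. Compute:
  ∂R/∂y - ∂Q/∂z = (0) - (0) = 0
  ∂P/∂z - ∂R/∂x = (-8*z) - (-2*x - z) = 2*x - 7*z
  ∂Q/∂x - ∂P/∂y = (-2*x + 3*y) - (2*y) = -2*x + y.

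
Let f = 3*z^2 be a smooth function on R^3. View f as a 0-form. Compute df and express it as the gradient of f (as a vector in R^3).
df = (0) dx + (0) dy + (6*z) dz; grad f = (0, 0, 6*z)

For a 0-form f, d f = (∂f/∂x) dx + (∂f/∂y) dy + (∂f/∂z) dz. The components of the vector representation are exactly the entries of grad f in Cartesian coordinates:
  ∂f/∂x = 0
  ∂f/∂y = 0
  ∂f/∂z = 6*z.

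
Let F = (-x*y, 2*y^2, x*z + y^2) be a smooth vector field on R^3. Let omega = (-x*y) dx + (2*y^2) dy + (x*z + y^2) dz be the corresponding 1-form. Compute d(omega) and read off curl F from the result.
d(omega) = (2*y) dy ∧ dz + (-z) dz ∧ dx + (x) dx ∧ dy; curl F = (2*y, -z, x)

d omega = sum_{i<j} (∂f_j/∂x_i - ∂f_i/∂x_j) dx_i ∧ dx_j. Under the identification (dy ∧ dz, dz ∧ dx, dx ∧ dy) ↔ (e_x, e_y, e_z), the coefficients are exactly the components of curl F. Compute:
  ∂R/∂y - ∂Q/∂z = (2*y) - (0) = 2*y
  ∂P/∂z - ∂R/∂x = (0) - (z) = -z
  ∂Q/∂x - ∂P/∂y = (0) - (-x) = x.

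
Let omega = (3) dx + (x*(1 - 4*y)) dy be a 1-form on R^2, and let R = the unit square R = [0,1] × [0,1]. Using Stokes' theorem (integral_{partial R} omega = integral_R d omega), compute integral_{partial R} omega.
integral_(partial R) omega = -1

Stokes: integral_partial_R omega = integral_R d omega with d omega = (∂Q/∂x - ∂P/∂y) dx ∧ dy.
  ∂Q/∂x = 1 - 4*y
  ∂P/∂y = 0
  integrand = ∂Q/∂x - ∂P/∂y = 1 - 4*y.
Integrating over R: integral_0^1 integral_0^1 (1 - 4*y) dx dy = -1.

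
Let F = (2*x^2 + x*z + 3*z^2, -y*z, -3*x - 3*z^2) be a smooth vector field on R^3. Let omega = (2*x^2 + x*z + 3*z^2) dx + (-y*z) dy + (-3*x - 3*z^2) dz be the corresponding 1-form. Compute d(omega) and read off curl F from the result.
d(omega) = (y) dy ∧ dz + (x + 6*z + 3) dz ∧ dx + (0) dx ∧ dy; curl F = (y, x + 6*z + 3, 0)

d omega = sum_{i<j} (∂f_j/∂x_i - ∂f_i/∂x_j) dx_i ∧ dx_j. Under the identification (dy ∧ dz, dz ∧ dx, dx ∧ dy) ↔ (e_x, e_y, e_z), the coefficients are exactly the components of curl F. Compute:
  ∂R/∂y - ∂Q/∂z = (0) - (-y) = y
  ∂P/∂z - ∂R/∂x = (x + 6*z) - (-3) = x + 6*z + 3
  ∂Q/∂x - ∂P/∂y = (0) - (0) = 0.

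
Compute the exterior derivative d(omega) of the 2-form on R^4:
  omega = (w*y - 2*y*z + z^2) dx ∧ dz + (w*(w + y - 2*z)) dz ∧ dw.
d(omega) = (-w + 2*z) dx ∧ dy ∧ dz + (y) dx ∧ dz ∧ dw + (w) dy ∧ dz ∧ dw

For a 2-form omega = sum_{i<j} g_{ij} dx_i ∧ dx_j, the exterior derivative is
  d(omega) = sum_{i<j} d(g_{ij}) ∧ dx_i ∧ dx_j = sum_{i<j, k} (∂g_{ij}/∂x_k) dx_k ∧ dx_i ∧ dx_j.
Expand each term, using dx_k ∧ dx_i ∧ dx_j = sgn(permutation) dx_{(a)} ∧ dx_{(b)} ∧ dx_{(c)} with (a < b < c) sorted:
  d(w*y - 2*y*z + z^2) includes (∂/∂y)(w*y - 2*y*z + z^2) dy = (w - 2*z) dy, which multiplied by dx ∧ dz gives (-w + 2*z) dx ∧ dy ∧ dz
  d(w*y - 2*y*z + z^2) includes (∂/∂w)(w*y - 2*y*z + z^2) dw = (y) dw, which multiplied by dx ∧ dz gives (y) dx ∧ dz ∧ dw
  d(w*(w + y - 2*z)) includes (∂/∂y)(w*(w + y - 2*z)) dy = (w) dy, which multiplied by dz ∧ dw gives (w) dy ∧ dz ∧ dw
Collecting like 3-forms: d(omega) = (-w + 2*z) dx ∧ dy ∧ dz + (y) dx ∧ dz ∧ dw + (w) dy ∧ dz ∧ dw.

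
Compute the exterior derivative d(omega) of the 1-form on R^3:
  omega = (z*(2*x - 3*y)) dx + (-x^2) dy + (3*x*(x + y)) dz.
d(omega) = (-2*x + 3*z) dx ∧ dy + (4*x + 6*y) dx ∧ dz + (3*x) dy ∧ dz

For a 1-form omega = sum_i f_i dx_i, the exterior derivative is
  d(omega) = sum_{i < j} (∂f_j/∂x_i - ∂f_i/∂x_j) dx_i ∧ dx_j.
  coefficient of dx ∧ dy: ∂f_2/∂x - ∂f_1/∂y = ∂(-x^2)/∂x - ∂(z*(2*x - 3*y))/∂y = -2*x + 3*z
  coefficient of dx ∧ dz: ∂f_3/∂x - ∂f_1/∂z = ∂(3*x*(x + y))/∂x - ∂(z*(2*x - 3*y))/∂z = 4*x + 6*y
  coefficient of dy ∧ dz: ∂f_3/∂y - ∂f_2/∂z = ∂(3*x*(x + y))/∂y - ∂(-x^2)/∂z = 3*x
Assembling: d(omega) = (-2*x + 3*z) dx ∧ dy + (4*x + 6*y) dx ∧ dz + (3*x) dy ∧ dz.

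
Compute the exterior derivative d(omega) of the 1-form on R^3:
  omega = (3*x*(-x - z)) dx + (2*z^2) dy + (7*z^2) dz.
d(omega) = (3*x) dx ∧ dz + (-4*z) dy ∧ dz

For a 1-form omega = sum_i f_i dx_i, the exterior derivative is
  d(omega) = sum_{i < j} (∂f_j/∂x_i - ∂f_i/∂x_j) dx_i ∧ dx_j.
  coefficient of dx ∧ dz: ∂f_3/∂x - ∂f_1/∂z = ∂(7*z^2)/∂x - ∂(3*x*(-x - z))/∂z = 3*x
  coefficient of dy ∧ dz: ∂f_3/∂y - ∂f_2/∂z = ∂(7*z^2)/∂y - ∂(2*z^2)/∂z = -4*z
Assembling: d(omega) = (3*x) dx ∧ dz + (-4*z) dy ∧ dz.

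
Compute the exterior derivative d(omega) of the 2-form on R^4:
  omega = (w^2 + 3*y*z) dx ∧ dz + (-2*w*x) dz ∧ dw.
d(omega) = (-3*z) dx ∧ dy ∧ dz

For a 2-form omega = sum_{i<j} g_{ij} dx_i ∧ dx_j, the exterior derivative is
  d(omega) = sum_{i<j} d(g_{ij}) ∧ dx_i ∧ dx_j = sum_{i<j, k} (∂g_{ij}/∂x_k) dx_k ∧ dx_i ∧ dx_j.
Expand each term, using dx_k ∧ dx_i ∧ dx_j = sgn(permutation) dx_{(a)} ∧ dx_{(b)} ∧ dx_{(c)} with (a < b < c) sorted:
  d(w^2 + 3*y*z) includes (∂/∂y)(w^2 + 3*y*z) dy = (3*z) dy, which multiplied by dx ∧ dz gives (-3*z) dx ∧ dy ∧ dz
  d(w^2 + 3*y*z) includes (∂/∂w)(w^2 + 3*y*z) dw = (2*w) dw, which multiplied by dx ∧ dz gives (2*w) dx ∧ dz ∧ dw
  d(-2*w*x) includes (∂/∂x)(-2*w*x) dx = (-2*w) dx, which multiplied by dz ∧ dw gives (-2*w) dx ∧ dz ∧ dw
Collecting like 3-forms: d(omega) = (-3*z) dx ∧ dy ∧ dz.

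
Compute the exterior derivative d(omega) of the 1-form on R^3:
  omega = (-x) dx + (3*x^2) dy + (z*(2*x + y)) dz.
d(omega) = (6*x) dx ∧ dy + (2*z) dx ∧ dz + (z) dy ∧ dz

For a 1-form omega = sum_i f_i dx_i, the exterior derivative is
  d(omega) = sum_{i < j} (∂f_j/∂x_i - ∂f_i/∂x_j) dx_i ∧ dx_j.
  coefficient of dx ∧ dy: ∂f_2/∂x - ∂f_1/∂y = ∂(3*x^2)/∂x - ∂(-x)/∂y = 6*x
  coefficient of dx ∧ dz: ∂f_3/∂x - ∂f_1/∂z = ∂(z*(2*x + y))/∂x - ∂(-x)/∂z = 2*z
  coefficient of dy ∧ dz: ∂f_3/∂y - ∂f_2/∂z = ∂(z*(2*x + y))/∂y - ∂(3*x^2)/∂z = z
Assembling: d(omega) = (6*x) dx ∧ dy + (2*z) dx ∧ dz + (z) dy ∧ dz.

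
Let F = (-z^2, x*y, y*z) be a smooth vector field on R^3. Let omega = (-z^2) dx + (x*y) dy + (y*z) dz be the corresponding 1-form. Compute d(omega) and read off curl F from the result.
d(omega) = (z) dy ∧ dz + (-2*z) dz ∧ dx + (y) dx ∧ dy; curl F = (z, -2*z, y)

d omega = sum_{i<j} (∂f_j/∂x_i - ∂f_i/∂x_j) dx_i ∧ dx_j. Under the identification (dy ∧ dz, dz ∧ dx, dx ∧ dy) ↔ (e_x, e_y, e_z), the coefficients are exactly the components of curl F. Compute:
  ∂R/∂y - ∂Q/∂z = (z) - (0) = z
  ∂P/∂z - ∂R/∂x = (-2*z) - (0) = -2*z
  ∂Q/∂x - ∂P/∂y = (y) - (0) = y.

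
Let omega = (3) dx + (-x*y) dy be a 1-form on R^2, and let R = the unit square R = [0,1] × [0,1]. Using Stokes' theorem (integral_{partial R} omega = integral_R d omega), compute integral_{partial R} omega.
integral_(partial R) omega = -1/2

Stokes: integral_partial_R omega = integral_R d omega with d omega = (∂Q/∂x - ∂P/∂y) dx ∧ dy.
  ∂Q/∂x = -y
  ∂P/∂y = 0
  integrand = ∂Q/∂x - ∂P/∂y = -y.
Integrating over R: integral_0^1 integral_0^1 (-y) dx dy = -1/2.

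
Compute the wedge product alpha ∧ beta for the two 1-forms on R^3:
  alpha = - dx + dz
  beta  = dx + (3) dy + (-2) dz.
alpha ∧ beta = (-3) dx ∧ dy + (1) dx ∧ dz + (-3) dy ∧ dz

Distribute the wedge, using dx_i ∧ dx_j = -dx_j ∧ dx_i and dx_i ∧ dx_i = 0. For each pair (i, j) with i < j, the coefficient of dx_i ∧ dx_j in alpha ∧ beta is (alpha_i * beta_j - alpha_j * beta_i). Collecting: alpha ∧ beta = (-3) dx ∧ dy + (1) dx ∧ dz + (-3) dy ∧ dz.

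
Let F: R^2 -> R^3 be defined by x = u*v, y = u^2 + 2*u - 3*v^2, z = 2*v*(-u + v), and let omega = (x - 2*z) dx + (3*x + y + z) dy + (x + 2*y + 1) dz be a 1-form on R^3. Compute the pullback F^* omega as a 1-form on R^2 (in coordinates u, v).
F^* omega = (2*u^3 - 2*u^2*v + 6*u^2 + u*v^2 - 6*u*v + 4*u + 8*v^3 - 2*v^2 - 2*v) du + (-4*u^3 + 5*u^2*v - 8*u^2 + 6*u*v^2 + 4*u*v - 2*u - 18*v^3 + 4*v) dv

Using F^*(f dg) = (f ∘ F) d(g ∘ F), substitute each coordinate x_i by F_i(u, v) in f_i, and replace dx_i by d F_i = (∂F_i/∂u) du + (∂F_i/∂v) dv.
  For the x component: f_1(F) = v*(5*u - 4*v); d F_1 = (v) du + (u) dv
  For the y component: f_2(F) = u^2 + u*v + 2*u - v^2; d F_2 = (2*u + 2) du + (-6*v) dv
  For the z component: f_3(F) = 2*u^2 + u*v + 4*u - 6*v^2 + 1; d F_3 = (-2*v) du + (-2*u + 4*v) dv
Combining and collecting du, dv coefficients:
  coeff of du: 2*u^3 - 2*u^2*v + 6*u^2 + u*v^2 - 6*u*v + 4*u + 8*v^3 - 2*v^2 - 2*v
  coeff of dv: -4*u^3 + 5*u^2*v - 8*u^2 + 6*u*v^2 + 4*u*v - 2*u - 18*v^3 + 4*v
F^* omega = (2*u^3 - 2*u^2*v + 6*u^2 + u*v^2 - 6*u*v + 4*u + 8*v^3 - 2*v^2 - 2*v) du + (-4*u^3 + 5*u^2*v - 8*u^2 + 6*u*v^2 + 4*u*v - 2*u - 18*v^3 + 4*v) dv.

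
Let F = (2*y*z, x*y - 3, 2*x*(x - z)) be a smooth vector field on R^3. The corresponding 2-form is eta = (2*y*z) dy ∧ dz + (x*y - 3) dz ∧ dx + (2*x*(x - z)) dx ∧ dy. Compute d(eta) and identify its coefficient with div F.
d(eta) = (-x) dx ∧ dy ∧ dz; div F = -x

For a 2-form in R^3 of the form above, applying d gives a 3-form with coefficient ∂P/∂x + ∂Q/∂y + ∂R/∂z:
  ∂P/∂x = 0
  ∂Q/∂y = x
  ∂R/∂z = -2*x
Sum = -x, which is exactly div F.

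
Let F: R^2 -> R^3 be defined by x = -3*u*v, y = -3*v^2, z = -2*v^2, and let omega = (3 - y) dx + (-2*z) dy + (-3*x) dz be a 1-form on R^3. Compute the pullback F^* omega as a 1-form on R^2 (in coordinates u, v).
F^* omega = (9*v*(-v^2 - 1)) du + (-45*u*v^2 - 9*u - 24*v^3) dv

Using F^*(f dg) = (f ∘ F) d(g ∘ F), substitute each coordinate x_i by F_i(u, v) in f_i, and replace dx_i by d F_i = (∂F_i/∂u) du + (∂F_i/∂v) dv.
  For the x component: f_1(F) = 3*v^2 + 3; d F_1 = (-3*v) du + (-3*u) dv
  For the y component: f_2(F) = 4*v^2; d F_2 = (0) du + (-6*v) dv
  For the z component: f_3(F) = 9*u*v; d F_3 = (0) du + (-4*v) dv
Combining and collecting du, dv coefficients:
  coeff of du: 9*v*(-v^2 - 1)
  coeff of dv: -45*u*v^2 - 9*u - 24*v^3
F^* omega = (9*v*(-v^2 - 1)) du + (-45*u*v^2 - 9*u - 24*v^3) dv.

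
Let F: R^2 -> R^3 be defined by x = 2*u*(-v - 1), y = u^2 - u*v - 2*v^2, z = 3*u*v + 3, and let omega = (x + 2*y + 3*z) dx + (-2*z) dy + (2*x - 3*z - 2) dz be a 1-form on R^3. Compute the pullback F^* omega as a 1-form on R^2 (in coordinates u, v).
F^* omega = (-16*u^2*v - 4*u^2 - 43*u*v^2 - 18*u*v - 8*u + 8*v^3 + 8*v^2 - 45*v - 18) du + (-4*u^3 - 43*u^2*v - 8*u^2 + 32*u*v^2 - 45*u + 24*v) dv

Using F^*(f dg) = (f ∘ F) d(g ∘ F), substitute each coordinate x_i by F_i(u, v) in f_i, and replace dx_i by d F_i = (∂F_i/∂u) du + (∂F_i/∂v) dv.
  For the x component: f_1(F) = 2*u^2 + 5*u*v - 2*u - 4*v^2 + 9; d F_1 = (-2*v - 2) du + (-2*u) dv
  For the y component: f_2(F) = -6*u*v - 6; d F_2 = (2*u - v) du + (-u - 4*v) dv
  For the z component: f_3(F) = -13*u*v - 4*u - 11; d F_3 = (3*v) du + (3*u) dv
Combining and collecting du, dv coefficients:
  coeff of du: -16*u^2*v - 4*u^2 - 43*u*v^2 - 18*u*v - 8*u + 8*v^3 + 8*v^2 - 45*v - 18
  coeff of dv: -4*u^3 - 43*u^2*v - 8*u^2 + 32*u*v^2 - 45*u + 24*v
F^* omega = (-16*u^2*v - 4*u^2 - 43*u*v^2 - 18*u*v - 8*u + 8*v^3 + 8*v^2 - 45*v - 18) du + (-4*u^3 - 43*u^2*v - 8*u^2 + 32*u*v^2 - 45*u + 24*v) dv.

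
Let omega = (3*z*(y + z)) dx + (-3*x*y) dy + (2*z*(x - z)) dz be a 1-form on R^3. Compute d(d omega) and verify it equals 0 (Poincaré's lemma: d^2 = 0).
d(d omega) = 0

Step 1: d omega = sum_{i<j} (∂f_j/∂x_i - ∂f_i/∂x_j) dx_i ∧ dx_j:
  coeff of dx ∧ dy: -3*y - 3*z
  coeff of dx ∧ dz: -3*y - 4*z
  coeff of dy ∧ dz: 0
Step 2: Apply d again to each 2-form coefficient. The only possible 3-form in R^3 is dx ∧ dy ∧ dz, with coefficient
  ∂(coeff of dy∧dz)/∂x - ∂(coeff of dx∧dz)/∂y + ∂(coeff of dx∧dy)/∂z
  = ∂/∂x (0) - ∂/∂y (-3*y - 4*z) + ∂/∂z (-3*y - 3*z).
Each of these terms simplifies to sums of mixed partials that cancel in pairs. The result is 0 (by equality of mixed partials for smooth functions — Schwarz / Clairaut).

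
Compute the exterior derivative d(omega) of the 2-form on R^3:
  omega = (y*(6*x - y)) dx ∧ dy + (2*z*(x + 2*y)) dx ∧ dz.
d(omega) = (-4*z) dx ∧ dy ∧ dz

For a 2-form omega = sum_{i<j} g_{ij} dx_i ∧ dx_j, the exterior derivative is
  d(omega) = sum_{i<j} d(g_{ij}) ∧ dx_i ∧ dx_j = sum_{i<j, k} (∂g_{ij}/∂x_k) dx_k ∧ dx_i ∧ dx_j.
Expand each term, using dx_k ∧ dx_i ∧ dx_j = sgn(permutation) dx_{(a)} ∧ dx_{(b)} ∧ dx_{(c)} with (a < b < c) sorted:
  d(2*z*(x + 2*y)) includes (∂/∂y)(2*z*(x + 2*y)) dy = (4*z) dy, which multiplied by dx ∧ dz gives (-4*z) dx ∧ dy ∧ dz
Collecting like 3-forms: d(omega) = (-4*z) dx ∧ dy ∧ dz.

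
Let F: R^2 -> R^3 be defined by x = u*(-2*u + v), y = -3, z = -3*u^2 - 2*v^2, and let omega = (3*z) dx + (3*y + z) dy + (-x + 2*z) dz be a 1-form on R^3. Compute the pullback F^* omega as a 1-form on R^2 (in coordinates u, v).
F^* omega = (60*u^3 - 3*u^2*v + 48*u*v^2 - 6*v^3) du + (-9*u^3 + 16*u^2*v - 2*u*v^2 + 16*v^3) dv

Using F^*(f dg) = (f ∘ F) d(g ∘ F), substitute each coordinate x_i by F_i(u, v) in f_i, and replace dx_i by d F_i = (∂F_i/∂u) du + (∂F_i/∂v) dv.
  For the x component: f_1(F) = -9*u^2 - 6*v^2; d F_1 = (-4*u + v) du + (u) dv
  For the y component: f_2(F) = -3*u^2 - 2*v^2 - 9; d F_2 = (0) du + (0) dv
  For the z component: f_3(F) = -4*u^2 - u*v - 4*v^2; d F_3 = (-6*u) du + (-4*v) dv
Combining and collecting du, dv coefficients:
  coeff of du: 60*u^3 - 3*u^2*v + 48*u*v^2 - 6*v^3
  coeff of dv: -9*u^3 + 16*u^2*v - 2*u*v^2 + 16*v^3
F^* omega = (60*u^3 - 3*u^2*v + 48*u*v^2 - 6*v^3) du + (-9*u^3 + 16*u^2*v - 2*u*v^2 + 16*v^3) dv.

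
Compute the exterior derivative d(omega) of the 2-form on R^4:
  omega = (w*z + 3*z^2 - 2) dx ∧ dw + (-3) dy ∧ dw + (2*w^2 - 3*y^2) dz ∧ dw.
d(omega) = (-w - 6*z) dx ∧ dz ∧ dw + (-6*y) dy ∧ dz ∧ dw

For a 2-form omega = sum_{i<j} g_{ij} dx_i ∧ dx_j, the exterior derivative is
  d(omega) = sum_{i<j} d(g_{ij}) ∧ dx_i ∧ dx_j = sum_{i<j, k} (∂g_{ij}/∂x_k) dx_k ∧ dx_i ∧ dx_j.
Expand each term, using dx_k ∧ dx_i ∧ dx_j = sgn(permutation) dx_{(a)} ∧ dx_{(b)} ∧ dx_{(c)} with (a < b < c) sorted:
  d(w*z + 3*z^2 - 2) includes (∂/∂z)(w*z + 3*z^2 - 2) dz = (w + 6*z) dz, which multiplied by dx ∧ dw gives (-w - 6*z) dx ∧ dz ∧ dw
  d(2*w^2 - 3*y^2) includes (∂/∂y)(2*w^2 - 3*y^2) dy = (-6*y) dy, which multiplied by dz ∧ dw gives (-6*y) dy ∧ dz ∧ dw
Collecting like 3-forms: d(omega) = (-w - 6*z) dx ∧ dz ∧ dw + (-6*y) dy ∧ dz ∧ dw.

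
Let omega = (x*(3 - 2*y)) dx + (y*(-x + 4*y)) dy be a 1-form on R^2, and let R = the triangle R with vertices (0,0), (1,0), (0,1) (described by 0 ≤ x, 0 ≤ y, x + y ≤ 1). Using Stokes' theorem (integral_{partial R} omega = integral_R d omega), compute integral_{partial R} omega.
integral_(partial R) omega = 1/6

Stokes: integral_partial_R omega = integral_R d omega with d omega = (∂Q/∂x - ∂P/∂y) dx ∧ dy.
  ∂Q/∂x = -y
  ∂P/∂y = -2*x
  integrand = ∂Q/∂x - ∂P/∂y = 2*x - y.
Integrating over R: integral_0^1 integral_0^{1-x} (2*x - y) dy dx = 1/6.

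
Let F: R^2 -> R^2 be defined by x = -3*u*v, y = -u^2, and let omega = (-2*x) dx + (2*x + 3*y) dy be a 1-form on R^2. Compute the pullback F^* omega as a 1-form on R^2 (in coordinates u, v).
F^* omega = (6*u*(u^2 + 2*u*v - 3*v^2)) du + (-18*u^2*v) dv

Using F^*(f dg) = (f ∘ F) d(g ∘ F), substitute each coordinate x_i by F_i(u, v) in f_i, and replace dx_i by d F_i = (∂F_i/∂u) du + (∂F_i/∂v) dv.
  For the x component: f_1(F) = 6*u*v; d F_1 = (-3*v) du + (-3*u) dv
  For the y component: f_2(F) = 3*u*(-u - 2*v); d F_2 = (-2*u) du + (0) dv
Combining and collecting du, dv coefficients:
  coeff of du: 6*u*(u^2 + 2*u*v - 3*v^2)
  coeff of dv: -18*u^2*v
F^* omega = (6*u*(u^2 + 2*u*v - 3*v^2)) du + (-18*u^2*v) dv.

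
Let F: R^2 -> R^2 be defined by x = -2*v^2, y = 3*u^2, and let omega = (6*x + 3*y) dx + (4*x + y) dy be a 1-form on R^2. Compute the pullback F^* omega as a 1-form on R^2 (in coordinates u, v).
F^* omega = (18*u^3 - 48*u*v^2) du + (-36*u^2*v + 48*v^3) dv

Using F^*(f dg) = (f ∘ F) d(g ∘ F), substitute each coordinate x_i by F_i(u, v) in f_i, and replace dx_i by d F_i = (∂F_i/∂u) du + (∂F_i/∂v) dv.
  For the x component: f_1(F) = 9*u^2 - 12*v^2; d F_1 = (0) du + (-4*v) dv
  For the y component: f_2(F) = 3*u^2 - 8*v^2; d F_2 = (6*u) du + (0) dv
Combining and collecting du, dv coefficients:
  coeff of du: 18*u^3 - 48*u*v^2
  coeff of dv: -36*u^2*v + 48*v^3
F^* omega = (18*u^3 - 48*u*v^2) du + (-36*u^2*v + 48*v^3) dv.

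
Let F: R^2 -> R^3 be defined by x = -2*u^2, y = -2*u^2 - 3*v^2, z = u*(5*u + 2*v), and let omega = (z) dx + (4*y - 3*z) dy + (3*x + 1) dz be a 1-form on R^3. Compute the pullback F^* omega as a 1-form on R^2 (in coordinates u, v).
F^* omega = (12*u^3 + 4*u^2*v + 48*u*v^2 + 10*u + 2*v) du + (-12*u^3 + 138*u^2*v + 36*u*v^2 + 2*u + 72*v^3) dv

Using F^*(f dg) = (f ∘ F) d(g ∘ F), substitute each coordinate x_i by F_i(u, v) in f_i, and replace dx_i by d F_i = (∂F_i/∂u) du + (∂F_i/∂v) dv.
  For the x component: f_1(F) = u*(5*u + 2*v); d F_1 = (-4*u) du + (0) dv
  For the y component: f_2(F) = -23*u^2 - 6*u*v - 12*v^2; d F_2 = (-4*u) du + (-6*v) dv
  For the z component: f_3(F) = 1 - 6*u^2; d F_3 = (10*u + 2*v) du + (2*u) dv
Combining and collecting du, dv coefficients:
  coeff of du: 12*u^3 + 4*u^2*v + 48*u*v^2 + 10*u + 2*v
  coeff of dv: -12*u^3 + 138*u^2*v + 36*u*v^2 + 2*u + 72*v^3
F^* omega = (12*u^3 + 4*u^2*v + 48*u*v^2 + 10*u + 2*v) du + (-12*u^3 + 138*u^2*v + 36*u*v^2 + 2*u + 72*v^3) dv.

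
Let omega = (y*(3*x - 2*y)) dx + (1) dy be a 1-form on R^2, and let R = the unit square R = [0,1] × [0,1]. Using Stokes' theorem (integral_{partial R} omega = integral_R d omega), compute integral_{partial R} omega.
integral_(partial R) omega = 1/2

Stokes: integral_partial_R omega = integral_R d omega with d omega = (∂Q/∂x - ∂P/∂y) dx ∧ dy.
  ∂Q/∂x = 0
  ∂P/∂y = 3*x - 4*y
  integrand = ∂Q/∂x - ∂P/∂y = -3*x + 4*y.
Integrating over R: integral_0^1 integral_0^1 (-3*x + 4*y) dx dy = 1/2.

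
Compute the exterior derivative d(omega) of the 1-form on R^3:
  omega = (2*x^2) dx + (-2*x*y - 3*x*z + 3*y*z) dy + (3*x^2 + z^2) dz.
d(omega) = (-2*y - 3*z) dx ∧ dy + (6*x) dx ∧ dz + (3*x - 3*y) dy ∧ dz

For a 1-form omega = sum_i f_i dx_i, the exterior derivative is
  d(omega) = sum_{i < j} (∂f_j/∂x_i - ∂f_i/∂x_j) dx_i ∧ dx_j.
  coefficient of dx ∧ dy: ∂f_2/∂x - ∂f_1/∂y = ∂(-2*x*y - 3*x*z + 3*y*z)/∂x - ∂(2*x^2)/∂y = -2*y - 3*z
  coefficient of dx ∧ dz: ∂f_3/∂x - ∂f_1/∂z = ∂(3*x^2 + z^2)/∂x - ∂(2*x^2)/∂z = 6*x
  coefficient of dy ∧ dz: ∂f_3/∂y - ∂f_2/∂z = ∂(3*x^2 + z^2)/∂y - ∂(-2*x*y - 3*x*z + 3*y*z)/∂z = 3*x - 3*y
Assembling: d(omega) = (-2*y - 3*z) dx ∧ dy + (6*x) dx ∧ dz + (3*x - 3*y) dy ∧ dz.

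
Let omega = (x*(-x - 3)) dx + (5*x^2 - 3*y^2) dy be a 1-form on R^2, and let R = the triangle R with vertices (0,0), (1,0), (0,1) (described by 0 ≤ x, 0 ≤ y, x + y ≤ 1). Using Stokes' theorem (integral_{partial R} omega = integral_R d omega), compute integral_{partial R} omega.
integral_(partial R) omega = 5/3

Stokes: integral_partial_R omega = integral_R d omega with d omega = (∂Q/∂x - ∂P/∂y) dx ∧ dy.
  ∂Q/∂x = 10*x
  ∂P/∂y = 0
  integrand = ∂Q/∂x - ∂P/∂y = 10*x.
Integrating over R: integral_0^1 integral_0^{1-x} (10*x) dy dx = 5/3.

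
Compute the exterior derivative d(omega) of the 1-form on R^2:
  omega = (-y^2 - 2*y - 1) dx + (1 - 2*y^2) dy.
d(omega) = (2*y + 2) dx ∧ dy

For a 1-form omega = sum_i f_i dx_i, the exterior derivative is
  d(omega) = sum_{i < j} (∂f_j/∂x_i - ∂f_i/∂x_j) dx_i ∧ dx_j.
  coefficient of dx ∧ dy: ∂f_2/∂x - ∂f_1/∂y = ∂(1 - 2*y^2)/∂x - ∂(-y^2 - 2*y - 1)/∂y = 2*y + 2
Assembling: d(omega) = (2*y + 2) dx ∧ dy.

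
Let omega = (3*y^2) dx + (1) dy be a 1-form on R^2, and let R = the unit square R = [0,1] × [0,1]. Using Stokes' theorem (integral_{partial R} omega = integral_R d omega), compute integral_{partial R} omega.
integral_(partial R) omega = -3

Stokes: integral_partial_R omega = integral_R d omega with d omega = (∂Q/∂x - ∂P/∂y) dx ∧ dy.
  ∂Q/∂x = 0
  ∂P/∂y = 6*y
  integrand = ∂Q/∂x - ∂P/∂y = -6*y.
Integrating over R: integral_0^1 integral_0^1 (-6*y) dx dy = -3.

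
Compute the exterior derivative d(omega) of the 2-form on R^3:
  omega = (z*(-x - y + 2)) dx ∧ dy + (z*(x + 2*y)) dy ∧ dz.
d(omega) = (-x - y + z + 2) dx ∧ dy ∧ dz

For a 2-form omega = sum_{i<j} g_{ij} dx_i ∧ dx_j, the exterior derivative is
  d(omega) = sum_{i<j} d(g_{ij}) ∧ dx_i ∧ dx_j = sum_{i<j, k} (∂g_{ij}/∂x_k) dx_k ∧ dx_i ∧ dx_j.
Expand each term, using dx_k ∧ dx_i ∧ dx_j = sgn(permutation) dx_{(a)} ∧ dx_{(b)} ∧ dx_{(c)} with (a < b < c) sorted:
  d(z*(-x - y + 2)) includes (∂/∂z)(z*(-x - y + 2)) dz = (-x - y + 2) dz, which multiplied by dx ∧ dy gives (-x - y + 2) dx ∧ dy ∧ dz
  d(z*(x + 2*y)) includes (∂/∂x)(z*(x + 2*y)) dx = (z) dx, which multiplied by dy ∧ dz gives (z) dx ∧ dy ∧ dz
Collecting like 3-forms: d(omega) = (-x - y + z + 2) dx ∧ dy ∧ dz.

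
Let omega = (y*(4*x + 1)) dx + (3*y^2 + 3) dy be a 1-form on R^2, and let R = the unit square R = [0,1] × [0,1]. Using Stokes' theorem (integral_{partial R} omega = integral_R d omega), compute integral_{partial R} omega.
integral_(partial R) omega = -3

Stokes: integral_partial_R omega = integral_R d omega with d omega = (∂Q/∂x - ∂P/∂y) dx ∧ dy.
  ∂Q/∂x = 0
  ∂P/∂y = 4*x + 1
  integrand = ∂Q/∂x - ∂P/∂y = -4*x - 1.
Integrating over R: integral_0^1 integral_0^1 (-4*x - 1) dx dy = -3.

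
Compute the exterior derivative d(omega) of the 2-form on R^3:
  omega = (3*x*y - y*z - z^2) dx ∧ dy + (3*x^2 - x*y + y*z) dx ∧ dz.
d(omega) = (x - y - 3*z) dx ∧ dy ∧ dz

For a 2-form omega = sum_{i<j} g_{ij} dx_i ∧ dx_j, the exterior derivative is
  d(omega) = sum_{i<j} d(g_{ij}) ∧ dx_i ∧ dx_j = sum_{i<j, k} (∂g_{ij}/∂x_k) dx_k ∧ dx_i ∧ dx_j.
Expand each term, using dx_k ∧ dx_i ∧ dx_j = sgn(permutation) dx_{(a)} ∧ dx_{(b)} ∧ dx_{(c)} with (a < b < c) sorted:
  d(3*x*y - y*z - z^2) includes (∂/∂z)(3*x*y - y*z - z^2) dz = (-y - 2*z) dz, which multiplied by dx ∧ dy gives (-y - 2*z) dx ∧ dy ∧ dz
  d(3*x^2 - x*y + y*z) includes (∂/∂y)(3*x^2 - x*y + y*z) dy = (-x + z) dy, which multiplied by dx ∧ dz gives (x - z) dx ∧ dy ∧ dz
Collecting like 3-forms: d(omega) = (x - y - 3*z) dx ∧ dy ∧ dz.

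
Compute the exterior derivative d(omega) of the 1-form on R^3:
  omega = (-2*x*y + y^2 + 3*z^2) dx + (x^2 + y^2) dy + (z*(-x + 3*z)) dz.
d(omega) = (4*x - 2*y) dx ∧ dy + (-7*z) dx ∧ dz

For a 1-form omega = sum_i f_i dx_i, the exterior derivative is
  d(omega) = sum_{i < j} (∂f_j/∂x_i - ∂f_i/∂x_j) dx_i ∧ dx_j.
  coefficient of dx ∧ dy: ∂f_2/∂x - ∂f_1/∂y = ∂(x^2 + y^2)/∂x - ∂(-2*x*y + y^2 + 3*z^2)/∂y = 4*x - 2*y
  coefficient of dx ∧ dz: ∂f_3/∂x - ∂f_1/∂z = ∂(z*(-x + 3*z))/∂x - ∂(-2*x*y + y^2 + 3*z^2)/∂z = -7*z
Assembling: d(omega) = (4*x - 2*y) dx ∧ dy + (-7*z) dx ∧ dz.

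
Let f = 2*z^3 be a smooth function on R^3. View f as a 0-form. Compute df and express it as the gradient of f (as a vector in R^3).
df = (0) dx + (0) dy + (6*z^2) dz; grad f = (0, 0, 6*z^2)

For a 0-form f, d f = (∂f/∂x) dx + (∂f/∂y) dy + (∂f/∂z) dz. The components of the vector representation are exactly the entries of grad f in Cartesian coordinates:
  ∂f/∂x = 0
  ∂f/∂y = 0
  ∂f/∂z = 6*z^2.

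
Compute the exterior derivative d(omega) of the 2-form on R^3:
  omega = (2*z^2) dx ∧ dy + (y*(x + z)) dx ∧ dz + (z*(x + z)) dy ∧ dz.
d(omega) = (-x + 4*z) dx ∧ dy ∧ dz

For a 2-form omega = sum_{i<j} g_{ij} dx_i ∧ dx_j, the exterior derivative is
  d(omega) = sum_{i<j} d(g_{ij}) ∧ dx_i ∧ dx_j = sum_{i<j, k} (∂g_{ij}/∂x_k) dx_k ∧ dx_i ∧ dx_j.
Expand each term, using dx_k ∧ dx_i ∧ dx_j = sgn(permutation) dx_{(a)} ∧ dx_{(b)} ∧ dx_{(c)} with (a < b < c) sorted:
  d(2*z^2) includes (∂/∂z)(2*z^2) dz = (4*z) dz, which multiplied by dx ∧ dy gives (4*z) dx ∧ dy ∧ dz
  d(y*(x + z)) includes (∂/∂y)(y*(x + z)) dy = (x + z) dy, which multiplied by dx ∧ dz gives (-x - z) dx ∧ dy ∧ dz
  d(z*(x + z)) includes (∂/∂x)(z*(x + z)) dx = (z) dx, which multiplied by dy ∧ dz gives (z) dx ∧ dy ∧ dz
Collecting like 3-forms: d(omega) = (-x + 4*z) dx ∧ dy ∧ dz.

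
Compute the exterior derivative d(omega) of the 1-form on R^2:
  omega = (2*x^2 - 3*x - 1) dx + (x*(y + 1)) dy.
d(omega) = (y + 1) dx ∧ dy

For a 1-form omega = sum_i f_i dx_i, the exterior derivative is
  d(omega) = sum_{i < j} (∂f_j/∂x_i - ∂f_i/∂x_j) dx_i ∧ dx_j.
  coefficient of dx ∧ dy: ∂f_2/∂x - ∂f_1/∂y = ∂(x*(y + 1))/∂x - ∂(2*x^2 - 3*x - 1)/∂y = y + 1
Assembling: d(omega) = (y + 1) dx ∧ dy.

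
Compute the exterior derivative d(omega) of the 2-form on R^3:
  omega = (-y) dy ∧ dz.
d(omega) = 0

For a 2-form omega = sum_{i<j} g_{ij} dx_i ∧ dx_j, the exterior derivative is
  d(omega) = sum_{i<j} d(g_{ij}) ∧ dx_i ∧ dx_j = sum_{i<j, k} (∂g_{ij}/∂x_k) dx_k ∧ dx_i ∧ dx_j.
Expand each term, using dx_k ∧ dx_i ∧ dx_j = sgn(permutation) dx_{(a)} ∧ dx_{(b)} ∧ dx_{(c)} with (a < b < c) sorted:

Collecting like 3-forms: d(omega) = 0.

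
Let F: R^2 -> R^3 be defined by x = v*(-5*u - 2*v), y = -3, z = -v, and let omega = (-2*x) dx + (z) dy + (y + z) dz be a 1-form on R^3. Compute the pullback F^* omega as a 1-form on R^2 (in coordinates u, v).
F^* omega = (v^2*(-50*u - 20*v)) du + (-50*u^2*v - 60*u*v^2 - 16*v^3 + v + 3) dv

Using F^*(f dg) = (f ∘ F) d(g ∘ F), substitute each coordinate x_i by F_i(u, v) in f_i, and replace dx_i by d F_i = (∂F_i/∂u) du + (∂F_i/∂v) dv.
  For the x component: f_1(F) = 2*v*(5*u + 2*v); d F_1 = (-5*v) du + (-5*u - 4*v) dv
  For the y component: f_2(F) = -v; d F_2 = (0) du + (0) dv
  For the z component: f_3(F) = -v - 3; d F_3 = (0) du + (-1) dv
Combining and collecting du, dv coefficients:
  coeff of du: v^2*(-50*u - 20*v)
  coeff of dv: -50*u^2*v - 60*u*v^2 - 16*v^3 + v + 3
F^* omega = (v^2*(-50*u - 20*v)) du + (-50*u^2*v - 60*u*v^2 - 16*v^3 + v + 3) dv.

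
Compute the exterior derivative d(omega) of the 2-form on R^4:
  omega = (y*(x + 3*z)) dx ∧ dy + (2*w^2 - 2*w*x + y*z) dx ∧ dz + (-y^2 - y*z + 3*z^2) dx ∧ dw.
d(omega) = (3*y - z) dx ∧ dy ∧ dz + (4*w - 2*x + y - 6*z) dx ∧ dz ∧ dw + (2*y + z) dx ∧ dy ∧ dw

For a 2-form omega = sum_{i<j} g_{ij} dx_i ∧ dx_j, the exterior derivative is
  d(omega) = sum_{i<j} d(g_{ij}) ∧ dx_i ∧ dx_j = sum_{i<j, k} (∂g_{ij}/∂x_k) dx_k ∧ dx_i ∧ dx_j.
Expand each term, using dx_k ∧ dx_i ∧ dx_j = sgn(permutation) dx_{(a)} ∧ dx_{(b)} ∧ dx_{(c)} with (a < b < c) sorted:
  d(y*(x + 3*z)) includes (∂/∂z)(y*(x + 3*z)) dz = (3*y) dz, which multiplied by dx ∧ dy gives (3*y) dx ∧ dy ∧ dz
  d(2*w^2 - 2*w*x + y*z) includes (∂/∂y)(2*w^2 - 2*w*x + y*z) dy = (z) dy, which multiplied by dx ∧ dz gives (-z) dx ∧ dy ∧ dz
  d(2*w^2 - 2*w*x + y*z) includes (∂/∂w)(2*w^2 - 2*w*x + y*z) dw = (4*w - 2*x) dw, which multiplied by dx ∧ dz gives (4*w - 2*x) dx ∧ dz ∧ dw
  d(-y^2 - y*z + 3*z^2) includes (∂/∂y)(-y^2 - y*z + 3*z^2) dy = (-2*y - z) dy, which multiplied by dx ∧ dw gives (2*y + z) dx ∧ dy ∧ dw
  d(-y^2 - y*z + 3*z^2) includes (∂/∂z)(-y^2 - y*z + 3*z^2) dz = (-y + 6*z) dz, which multiplied by dx ∧ dw gives (y - 6*z) dx ∧ dz ∧ dw
Collecting like 3-forms: d(omega) = (3*y - z) dx ∧ dy ∧ dz + (4*w - 2*x + y - 6*z) dx ∧ dz ∧ dw + (2*y + z) dx ∧ dy ∧ dw.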